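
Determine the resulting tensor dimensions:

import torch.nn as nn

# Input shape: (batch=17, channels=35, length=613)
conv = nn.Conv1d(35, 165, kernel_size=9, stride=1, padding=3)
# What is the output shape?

Input shape: (17, 35, 613)
Output shape: (17, 165, 611)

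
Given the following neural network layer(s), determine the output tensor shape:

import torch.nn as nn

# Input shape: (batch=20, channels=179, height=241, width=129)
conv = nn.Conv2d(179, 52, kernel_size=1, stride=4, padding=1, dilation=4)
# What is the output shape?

Input shape: (20, 179, 241, 129)
Output shape: (20, 52, 61, 33)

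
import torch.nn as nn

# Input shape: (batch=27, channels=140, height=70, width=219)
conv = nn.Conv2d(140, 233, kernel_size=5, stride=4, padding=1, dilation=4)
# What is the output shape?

Input shape: (27, 140, 70, 219)
Output shape: (27, 233, 14, 52)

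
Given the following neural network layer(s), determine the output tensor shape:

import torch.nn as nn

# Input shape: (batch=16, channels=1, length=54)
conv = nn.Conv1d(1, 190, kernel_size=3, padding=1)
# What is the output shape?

Input shape: (16, 1, 54)
Output shape: (16, 190, 54)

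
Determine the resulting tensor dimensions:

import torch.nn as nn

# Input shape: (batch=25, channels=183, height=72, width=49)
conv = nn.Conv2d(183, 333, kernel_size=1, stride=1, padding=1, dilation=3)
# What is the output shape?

Input shape: (25, 183, 72, 49)
Output shape: (25, 333, 74, 51)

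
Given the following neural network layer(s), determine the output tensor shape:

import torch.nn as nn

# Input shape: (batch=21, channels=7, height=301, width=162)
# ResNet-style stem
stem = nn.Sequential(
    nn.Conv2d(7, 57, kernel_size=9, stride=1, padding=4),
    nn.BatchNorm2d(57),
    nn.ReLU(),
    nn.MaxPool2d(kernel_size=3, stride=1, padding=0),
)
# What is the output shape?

Input shape: (21, 7, 301, 162)
  -> after Conv2d 9x9 stride=1: (21, 57, 301, 162)
Output shape: (21, 57, 299, 160)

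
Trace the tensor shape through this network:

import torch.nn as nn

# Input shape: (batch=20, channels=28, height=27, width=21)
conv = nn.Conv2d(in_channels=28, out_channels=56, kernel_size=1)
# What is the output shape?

Input shape: (20, 28, 27, 21)
Output shape: (20, 56, 27, 21)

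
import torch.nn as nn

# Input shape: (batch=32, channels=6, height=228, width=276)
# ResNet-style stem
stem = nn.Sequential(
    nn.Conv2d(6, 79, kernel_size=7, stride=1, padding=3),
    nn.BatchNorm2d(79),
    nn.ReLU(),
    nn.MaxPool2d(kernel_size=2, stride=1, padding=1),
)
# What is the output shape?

Input shape: (32, 6, 228, 276)
  -> after Conv2d 7x7 stride=1: (32, 79, 228, 276)
Output shape: (32, 79, 229, 277)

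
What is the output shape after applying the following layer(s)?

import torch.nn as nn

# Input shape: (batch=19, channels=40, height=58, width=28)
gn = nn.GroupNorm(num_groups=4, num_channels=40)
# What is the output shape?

Input shape: (19, 40, 58, 28)
Output shape: (19, 40, 58, 28)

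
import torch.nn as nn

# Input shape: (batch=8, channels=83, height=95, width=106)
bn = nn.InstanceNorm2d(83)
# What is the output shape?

Input shape: (8, 83, 95, 106)
Output shape: (8, 83, 95, 106)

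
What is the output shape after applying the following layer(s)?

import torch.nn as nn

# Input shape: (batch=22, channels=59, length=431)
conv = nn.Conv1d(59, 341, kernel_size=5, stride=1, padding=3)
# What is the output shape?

Input shape: (22, 59, 431)
Output shape: (22, 341, 433)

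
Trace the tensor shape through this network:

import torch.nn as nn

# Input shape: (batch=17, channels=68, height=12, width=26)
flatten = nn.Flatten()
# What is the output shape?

Input shape: (17, 68, 12, 26)
Output shape: (17, 21216)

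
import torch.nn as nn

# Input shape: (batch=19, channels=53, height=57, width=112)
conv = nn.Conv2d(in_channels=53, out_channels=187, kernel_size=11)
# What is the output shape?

Input shape: (19, 53, 57, 112)
Output shape: (19, 187, 47, 102)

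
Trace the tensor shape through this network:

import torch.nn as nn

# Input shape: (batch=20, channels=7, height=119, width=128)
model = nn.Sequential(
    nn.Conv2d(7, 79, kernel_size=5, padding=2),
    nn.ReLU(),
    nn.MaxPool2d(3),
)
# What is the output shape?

Input shape: (20, 7, 119, 128)
  -> after Conv2d: (20, 79, 119, 128)
  -> after ReLU: (20, 79, 119, 128)
Output shape: (20, 79, 39, 42)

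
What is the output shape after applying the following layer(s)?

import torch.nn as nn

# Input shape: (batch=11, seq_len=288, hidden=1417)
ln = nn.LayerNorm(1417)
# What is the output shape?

Input shape: (11, 288, 1417)
Output shape: (11, 288, 1417)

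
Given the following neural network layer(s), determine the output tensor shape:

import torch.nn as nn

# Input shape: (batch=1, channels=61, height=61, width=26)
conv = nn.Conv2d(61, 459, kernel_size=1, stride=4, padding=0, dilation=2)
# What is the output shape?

Input shape: (1, 61, 61, 26)
Output shape: (1, 459, 16, 7)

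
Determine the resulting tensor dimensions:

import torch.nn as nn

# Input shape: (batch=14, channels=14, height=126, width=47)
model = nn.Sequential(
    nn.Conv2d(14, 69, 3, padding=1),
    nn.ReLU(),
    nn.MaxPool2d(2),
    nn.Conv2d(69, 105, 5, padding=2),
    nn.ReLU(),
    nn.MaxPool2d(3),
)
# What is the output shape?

Input shape: (14, 14, 126, 47)
  -> after first Conv2d: (14, 69, 126, 47)
  -> after first MaxPool2d: (14, 69, 63, 23)
  -> after second Conv2d: (14, 105, 63, 23)
Output shape: (14, 105, 21, 7)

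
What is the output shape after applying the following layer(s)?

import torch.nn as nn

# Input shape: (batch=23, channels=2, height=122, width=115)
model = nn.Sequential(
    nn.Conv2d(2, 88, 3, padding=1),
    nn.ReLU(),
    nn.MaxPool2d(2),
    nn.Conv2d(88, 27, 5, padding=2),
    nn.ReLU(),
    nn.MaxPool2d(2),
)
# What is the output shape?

Input shape: (23, 2, 122, 115)
  -> after first Conv2d: (23, 88, 122, 115)
  -> after first MaxPool2d: (23, 88, 61, 57)
  -> after second Conv2d: (23, 27, 61, 57)
Output shape: (23, 27, 30, 28)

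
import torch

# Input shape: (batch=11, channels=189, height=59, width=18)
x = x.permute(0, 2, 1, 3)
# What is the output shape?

Input shape: (11, 189, 59, 18)
Output shape: (11, 59, 189, 18)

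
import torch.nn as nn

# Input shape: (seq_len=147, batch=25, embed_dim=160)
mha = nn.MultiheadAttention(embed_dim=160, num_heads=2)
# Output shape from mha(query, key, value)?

Input shape: (147, 25, 160)
Output shape: (147, 25, 160)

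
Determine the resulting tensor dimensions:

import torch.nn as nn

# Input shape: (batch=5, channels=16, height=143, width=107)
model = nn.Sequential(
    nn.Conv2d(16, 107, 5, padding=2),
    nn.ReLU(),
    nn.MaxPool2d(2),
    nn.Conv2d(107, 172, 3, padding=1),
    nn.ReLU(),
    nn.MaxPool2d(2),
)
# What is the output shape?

Input shape: (5, 16, 143, 107)
  -> after first Conv2d: (5, 107, 143, 107)
  -> after first MaxPool2d: (5, 107, 71, 53)
  -> after second Conv2d: (5, 172, 71, 53)
Output shape: (5, 172, 35, 26)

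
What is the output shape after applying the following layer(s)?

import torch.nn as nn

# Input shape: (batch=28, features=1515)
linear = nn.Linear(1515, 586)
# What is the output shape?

Input shape: (28, 1515)
Output shape: (28, 586)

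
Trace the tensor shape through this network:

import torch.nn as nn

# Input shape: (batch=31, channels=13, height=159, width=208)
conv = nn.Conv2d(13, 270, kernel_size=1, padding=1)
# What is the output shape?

Input shape: (31, 13, 159, 208)
Output shape: (31, 270, 161, 210)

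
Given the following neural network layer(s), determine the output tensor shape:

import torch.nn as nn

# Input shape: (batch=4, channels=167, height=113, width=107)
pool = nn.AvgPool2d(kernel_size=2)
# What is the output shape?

Input shape: (4, 167, 113, 107)
Output shape: (4, 167, 56, 53)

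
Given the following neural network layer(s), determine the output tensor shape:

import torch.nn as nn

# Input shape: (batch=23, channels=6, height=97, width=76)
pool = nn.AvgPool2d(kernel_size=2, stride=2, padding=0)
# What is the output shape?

Input shape: (23, 6, 97, 76)
Output shape: (23, 6, 48, 38)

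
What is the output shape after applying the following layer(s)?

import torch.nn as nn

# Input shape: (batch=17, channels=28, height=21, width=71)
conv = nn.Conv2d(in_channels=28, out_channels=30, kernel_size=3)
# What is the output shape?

Input shape: (17, 28, 21, 71)
Output shape: (17, 30, 19, 69)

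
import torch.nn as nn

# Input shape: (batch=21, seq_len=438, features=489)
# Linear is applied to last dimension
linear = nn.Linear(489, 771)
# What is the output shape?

Input shape: (21, 438, 489)
Output shape: (21, 438, 771)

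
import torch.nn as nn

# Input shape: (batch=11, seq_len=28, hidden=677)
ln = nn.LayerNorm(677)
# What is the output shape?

Input shape: (11, 28, 677)
Output shape: (11, 28, 677)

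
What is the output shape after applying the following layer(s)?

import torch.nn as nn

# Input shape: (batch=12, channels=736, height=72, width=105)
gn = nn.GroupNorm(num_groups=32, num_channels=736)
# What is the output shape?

Input shape: (12, 736, 72, 105)
Output shape: (12, 736, 72, 105)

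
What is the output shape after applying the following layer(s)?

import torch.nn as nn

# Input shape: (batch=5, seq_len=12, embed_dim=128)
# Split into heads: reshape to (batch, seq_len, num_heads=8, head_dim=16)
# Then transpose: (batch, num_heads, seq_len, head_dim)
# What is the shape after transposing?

Input shape: (5, 12, 128)
  -> after reshape: (5, 12, 8, 16)
Output shape: (5, 8, 12, 16)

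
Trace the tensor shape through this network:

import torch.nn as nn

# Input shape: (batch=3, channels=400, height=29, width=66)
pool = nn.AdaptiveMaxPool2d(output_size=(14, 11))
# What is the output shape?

Input shape: (3, 400, 29, 66)
Output shape: (3, 400, 14, 11)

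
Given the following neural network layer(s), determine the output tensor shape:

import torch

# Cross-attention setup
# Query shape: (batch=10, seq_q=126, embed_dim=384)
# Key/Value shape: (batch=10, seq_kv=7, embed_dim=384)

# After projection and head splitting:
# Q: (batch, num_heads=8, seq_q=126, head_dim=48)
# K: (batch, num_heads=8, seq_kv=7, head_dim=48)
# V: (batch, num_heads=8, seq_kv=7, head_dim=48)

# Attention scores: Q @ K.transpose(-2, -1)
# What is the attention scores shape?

Input shape: (10, 126, 384)
Output shape: (10, 8, 126, 7)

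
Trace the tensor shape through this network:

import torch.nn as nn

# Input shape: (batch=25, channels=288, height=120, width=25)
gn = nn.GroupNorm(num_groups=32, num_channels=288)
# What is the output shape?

Input shape: (25, 288, 120, 25)
Output shape: (25, 288, 120, 25)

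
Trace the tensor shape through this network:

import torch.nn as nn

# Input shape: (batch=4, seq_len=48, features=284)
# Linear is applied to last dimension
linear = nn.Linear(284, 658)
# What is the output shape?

Input shape: (4, 48, 284)
Output shape: (4, 48, 658)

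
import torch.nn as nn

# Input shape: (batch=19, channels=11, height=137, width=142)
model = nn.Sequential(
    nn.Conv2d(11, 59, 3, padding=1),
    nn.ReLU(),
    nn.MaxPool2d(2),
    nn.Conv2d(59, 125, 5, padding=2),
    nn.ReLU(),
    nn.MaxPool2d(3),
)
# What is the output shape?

Input shape: (19, 11, 137, 142)
  -> after first Conv2d: (19, 59, 137, 142)
  -> after first MaxPool2d: (19, 59, 68, 71)
  -> after second Conv2d: (19, 125, 68, 71)
Output shape: (19, 125, 22, 23)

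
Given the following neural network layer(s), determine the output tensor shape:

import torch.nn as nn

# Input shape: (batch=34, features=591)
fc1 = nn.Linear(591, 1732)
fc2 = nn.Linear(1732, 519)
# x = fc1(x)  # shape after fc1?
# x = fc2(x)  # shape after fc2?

Input shape: (34, 591)
  -> after fc1: (34, 1732)
Output shape: (34, 519)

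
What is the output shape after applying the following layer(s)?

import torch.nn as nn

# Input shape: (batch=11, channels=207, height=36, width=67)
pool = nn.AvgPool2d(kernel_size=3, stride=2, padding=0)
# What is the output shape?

Input shape: (11, 207, 36, 67)
Output shape: (11, 207, 17, 33)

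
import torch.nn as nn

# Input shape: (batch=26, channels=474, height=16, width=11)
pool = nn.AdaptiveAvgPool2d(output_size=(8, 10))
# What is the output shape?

Input shape: (26, 474, 16, 11)
Output shape: (26, 474, 8, 10)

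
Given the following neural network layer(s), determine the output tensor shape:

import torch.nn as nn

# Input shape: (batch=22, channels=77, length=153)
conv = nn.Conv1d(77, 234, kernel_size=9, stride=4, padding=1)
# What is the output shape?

Input shape: (22, 77, 153)
Output shape: (22, 234, 37)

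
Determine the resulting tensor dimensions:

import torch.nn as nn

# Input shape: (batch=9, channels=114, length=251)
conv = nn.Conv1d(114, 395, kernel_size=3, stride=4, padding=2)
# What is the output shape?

Input shape: (9, 114, 251)
Output shape: (9, 395, 64)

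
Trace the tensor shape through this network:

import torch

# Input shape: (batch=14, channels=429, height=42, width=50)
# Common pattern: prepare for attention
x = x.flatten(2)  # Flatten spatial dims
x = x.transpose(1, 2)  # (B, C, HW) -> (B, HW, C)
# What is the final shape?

Input shape: (14, 429, 42, 50)
  -> after flatten(2): (14, 429, 2100)
Output shape: (14, 2100, 429)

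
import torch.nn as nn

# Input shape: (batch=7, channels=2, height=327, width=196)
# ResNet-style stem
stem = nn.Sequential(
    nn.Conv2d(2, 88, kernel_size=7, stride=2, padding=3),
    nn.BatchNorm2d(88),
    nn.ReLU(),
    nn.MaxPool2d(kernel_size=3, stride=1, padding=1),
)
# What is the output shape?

Input shape: (7, 2, 327, 196)
  -> after Conv2d 7x7 stride=2: (7, 88, 164, 98)
Output shape: (7, 88, 164, 98)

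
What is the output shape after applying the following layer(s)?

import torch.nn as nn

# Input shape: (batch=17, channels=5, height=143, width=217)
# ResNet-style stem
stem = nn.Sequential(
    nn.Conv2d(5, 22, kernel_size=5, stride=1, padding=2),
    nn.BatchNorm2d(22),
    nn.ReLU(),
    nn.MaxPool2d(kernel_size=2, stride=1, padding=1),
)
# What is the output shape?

Input shape: (17, 5, 143, 217)
  -> after Conv2d 5x5 stride=1: (17, 22, 143, 217)
Output shape: (17, 22, 144, 218)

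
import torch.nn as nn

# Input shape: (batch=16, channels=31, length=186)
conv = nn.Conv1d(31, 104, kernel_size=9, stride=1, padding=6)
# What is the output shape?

Input shape: (16, 31, 186)
Output shape: (16, 104, 190)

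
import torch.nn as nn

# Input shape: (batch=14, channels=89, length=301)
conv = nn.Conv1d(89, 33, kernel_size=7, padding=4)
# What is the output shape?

Input shape: (14, 89, 301)
Output shape: (14, 33, 303)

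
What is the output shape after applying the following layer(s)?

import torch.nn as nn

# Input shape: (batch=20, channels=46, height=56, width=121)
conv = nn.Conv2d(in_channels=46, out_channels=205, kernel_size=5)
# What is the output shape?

Input shape: (20, 46, 56, 121)
Output shape: (20, 205, 52, 117)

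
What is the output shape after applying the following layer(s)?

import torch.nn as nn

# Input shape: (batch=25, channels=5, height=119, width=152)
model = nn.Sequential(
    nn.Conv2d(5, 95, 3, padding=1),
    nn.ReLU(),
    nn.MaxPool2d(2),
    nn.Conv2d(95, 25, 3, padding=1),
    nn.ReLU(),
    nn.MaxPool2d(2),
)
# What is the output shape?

Input shape: (25, 5, 119, 152)
  -> after first Conv2d: (25, 95, 119, 152)
  -> after first MaxPool2d: (25, 95, 59, 76)
  -> after second Conv2d: (25, 25, 59, 76)
Output shape: (25, 25, 29, 38)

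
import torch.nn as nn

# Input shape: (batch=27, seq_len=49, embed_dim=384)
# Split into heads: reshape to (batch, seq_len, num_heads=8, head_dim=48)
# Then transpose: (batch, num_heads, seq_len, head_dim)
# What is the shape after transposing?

Input shape: (27, 49, 384)
  -> after reshape: (27, 49, 8, 48)
Output shape: (27, 8, 49, 48)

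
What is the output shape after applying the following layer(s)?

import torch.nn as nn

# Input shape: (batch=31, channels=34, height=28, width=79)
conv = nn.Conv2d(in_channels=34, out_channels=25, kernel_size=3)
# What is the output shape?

Input shape: (31, 34, 28, 79)
Output shape: (31, 25, 26, 77)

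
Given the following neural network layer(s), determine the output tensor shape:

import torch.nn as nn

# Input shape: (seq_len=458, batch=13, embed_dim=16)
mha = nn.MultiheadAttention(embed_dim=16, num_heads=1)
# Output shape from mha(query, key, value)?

Input shape: (458, 13, 16)
Output shape: (458, 13, 16)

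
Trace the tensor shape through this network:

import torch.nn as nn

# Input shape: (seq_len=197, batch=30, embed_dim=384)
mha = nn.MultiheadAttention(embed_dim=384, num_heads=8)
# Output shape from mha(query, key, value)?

Input shape: (197, 30, 384)
Output shape: (197, 30, 384)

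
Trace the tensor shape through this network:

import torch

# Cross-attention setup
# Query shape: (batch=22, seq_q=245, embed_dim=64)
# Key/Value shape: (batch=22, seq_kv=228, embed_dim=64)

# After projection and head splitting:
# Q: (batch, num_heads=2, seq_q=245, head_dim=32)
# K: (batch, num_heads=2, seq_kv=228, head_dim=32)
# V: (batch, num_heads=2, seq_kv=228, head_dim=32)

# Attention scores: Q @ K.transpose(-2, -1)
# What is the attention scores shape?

Input shape: (22, 245, 64)
Output shape: (22, 2, 245, 228)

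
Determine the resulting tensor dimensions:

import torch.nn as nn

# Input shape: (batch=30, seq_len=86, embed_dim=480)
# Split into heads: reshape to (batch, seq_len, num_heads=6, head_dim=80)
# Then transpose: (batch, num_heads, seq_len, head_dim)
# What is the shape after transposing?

Input shape: (30, 86, 480)
  -> after reshape: (30, 86, 6, 80)
Output shape: (30, 6, 86, 80)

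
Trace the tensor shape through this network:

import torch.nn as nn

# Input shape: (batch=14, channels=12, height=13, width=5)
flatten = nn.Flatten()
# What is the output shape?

Input shape: (14, 12, 13, 5)
Output shape: (14, 780)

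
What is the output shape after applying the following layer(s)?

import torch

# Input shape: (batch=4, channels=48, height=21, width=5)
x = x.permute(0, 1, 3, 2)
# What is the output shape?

Input shape: (4, 48, 21, 5)
Output shape: (4, 48, 5, 21)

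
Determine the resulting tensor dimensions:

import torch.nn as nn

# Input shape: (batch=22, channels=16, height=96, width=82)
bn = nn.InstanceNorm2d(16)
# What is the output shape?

Input shape: (22, 16, 96, 82)
Output shape: (22, 16, 96, 82)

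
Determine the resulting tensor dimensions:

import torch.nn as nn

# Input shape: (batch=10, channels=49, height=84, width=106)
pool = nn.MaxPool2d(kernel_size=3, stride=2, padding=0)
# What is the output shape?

Input shape: (10, 49, 84, 106)
Output shape: (10, 49, 41, 52)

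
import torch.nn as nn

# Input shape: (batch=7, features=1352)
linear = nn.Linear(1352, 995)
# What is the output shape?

Input shape: (7, 1352)
Output shape: (7, 995)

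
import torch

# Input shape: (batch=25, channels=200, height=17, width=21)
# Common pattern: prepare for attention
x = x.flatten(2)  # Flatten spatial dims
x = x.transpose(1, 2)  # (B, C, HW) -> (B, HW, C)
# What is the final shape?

Input shape: (25, 200, 17, 21)
  -> after flatten(2): (25, 200, 357)
Output shape: (25, 357, 200)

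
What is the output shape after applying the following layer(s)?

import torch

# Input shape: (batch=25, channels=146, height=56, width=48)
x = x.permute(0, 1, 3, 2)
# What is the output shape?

Input shape: (25, 146, 56, 48)
Output shape: (25, 146, 48, 56)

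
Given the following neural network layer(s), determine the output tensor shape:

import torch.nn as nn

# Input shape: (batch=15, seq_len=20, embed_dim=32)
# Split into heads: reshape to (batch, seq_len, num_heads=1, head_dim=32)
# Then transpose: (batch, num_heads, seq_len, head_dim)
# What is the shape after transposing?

Input shape: (15, 20, 32)
  -> after reshape: (15, 20, 1, 32)
Output shape: (15, 1, 20, 32)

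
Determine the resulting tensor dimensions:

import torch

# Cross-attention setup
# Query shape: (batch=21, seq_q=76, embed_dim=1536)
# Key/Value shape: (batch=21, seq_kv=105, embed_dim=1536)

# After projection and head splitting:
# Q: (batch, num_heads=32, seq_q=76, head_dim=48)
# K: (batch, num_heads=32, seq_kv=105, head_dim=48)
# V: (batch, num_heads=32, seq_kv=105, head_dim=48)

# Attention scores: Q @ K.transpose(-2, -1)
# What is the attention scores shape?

Input shape: (21, 76, 1536)
Output shape: (21, 32, 76, 105)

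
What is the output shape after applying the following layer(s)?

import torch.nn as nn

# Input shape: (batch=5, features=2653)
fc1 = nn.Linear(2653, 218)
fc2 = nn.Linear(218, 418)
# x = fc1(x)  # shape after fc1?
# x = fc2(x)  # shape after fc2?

Input shape: (5, 2653)
  -> after fc1: (5, 218)
Output shape: (5, 418)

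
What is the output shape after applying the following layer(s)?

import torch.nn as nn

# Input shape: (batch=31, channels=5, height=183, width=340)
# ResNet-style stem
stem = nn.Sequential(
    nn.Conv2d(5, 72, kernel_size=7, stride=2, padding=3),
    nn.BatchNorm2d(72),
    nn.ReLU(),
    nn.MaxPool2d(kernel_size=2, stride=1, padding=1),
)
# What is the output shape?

Input shape: (31, 5, 183, 340)
  -> after Conv2d 7x7 stride=2: (31, 72, 92, 170)
Output shape: (31, 72, 93, 171)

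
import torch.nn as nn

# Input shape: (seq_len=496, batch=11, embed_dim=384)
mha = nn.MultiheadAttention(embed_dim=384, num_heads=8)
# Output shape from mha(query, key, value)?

Input shape: (496, 11, 384)
Output shape: (496, 11, 384)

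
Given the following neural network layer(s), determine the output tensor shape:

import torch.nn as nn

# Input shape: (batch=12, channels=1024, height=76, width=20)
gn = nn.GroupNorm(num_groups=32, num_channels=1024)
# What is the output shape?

Input shape: (12, 1024, 76, 20)
Output shape: (12, 1024, 76, 20)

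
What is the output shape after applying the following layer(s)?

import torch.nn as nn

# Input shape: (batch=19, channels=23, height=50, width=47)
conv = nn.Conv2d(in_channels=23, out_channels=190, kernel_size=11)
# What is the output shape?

Input shape: (19, 23, 50, 47)
Output shape: (19, 190, 40, 37)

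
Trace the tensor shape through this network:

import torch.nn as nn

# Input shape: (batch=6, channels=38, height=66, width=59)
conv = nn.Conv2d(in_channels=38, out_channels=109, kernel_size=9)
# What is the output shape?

Input shape: (6, 38, 66, 59)
Output shape: (6, 109, 58, 51)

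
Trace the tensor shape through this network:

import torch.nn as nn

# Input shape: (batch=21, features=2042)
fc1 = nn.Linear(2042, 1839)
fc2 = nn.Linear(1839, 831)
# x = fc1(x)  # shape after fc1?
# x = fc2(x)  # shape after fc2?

Input shape: (21, 2042)
  -> after fc1: (21, 1839)
Output shape: (21, 831)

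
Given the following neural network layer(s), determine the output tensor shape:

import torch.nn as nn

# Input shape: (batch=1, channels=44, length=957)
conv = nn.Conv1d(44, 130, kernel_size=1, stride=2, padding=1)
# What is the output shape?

Input shape: (1, 44, 957)
Output shape: (1, 130, 480)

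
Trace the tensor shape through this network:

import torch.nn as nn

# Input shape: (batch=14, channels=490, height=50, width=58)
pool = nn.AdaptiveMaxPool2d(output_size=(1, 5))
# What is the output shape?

Input shape: (14, 490, 50, 58)
Output shape: (14, 490, 1, 5)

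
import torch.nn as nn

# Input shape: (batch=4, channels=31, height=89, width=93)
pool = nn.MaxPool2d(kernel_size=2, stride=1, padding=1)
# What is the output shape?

Input shape: (4, 31, 89, 93)
Output shape: (4, 31, 90, 94)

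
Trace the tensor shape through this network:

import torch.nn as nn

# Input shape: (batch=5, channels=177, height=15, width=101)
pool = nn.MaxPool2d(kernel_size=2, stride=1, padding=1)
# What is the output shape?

Input shape: (5, 177, 15, 101)
Output shape: (5, 177, 16, 102)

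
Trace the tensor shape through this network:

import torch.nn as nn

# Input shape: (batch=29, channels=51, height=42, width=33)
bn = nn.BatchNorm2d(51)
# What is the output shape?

Input shape: (29, 51, 42, 33)
Output shape: (29, 51, 42, 33)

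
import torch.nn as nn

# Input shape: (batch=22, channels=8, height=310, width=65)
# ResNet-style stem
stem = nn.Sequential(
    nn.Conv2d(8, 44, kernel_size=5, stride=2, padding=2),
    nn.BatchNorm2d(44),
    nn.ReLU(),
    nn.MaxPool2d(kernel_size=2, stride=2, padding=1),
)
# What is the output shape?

Input shape: (22, 8, 310, 65)
  -> after Conv2d 5x5 stride=2: (22, 44, 155, 33)
Output shape: (22, 44, 78, 17)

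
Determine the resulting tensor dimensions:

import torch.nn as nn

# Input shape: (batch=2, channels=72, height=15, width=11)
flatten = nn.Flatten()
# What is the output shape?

Input shape: (2, 72, 15, 11)
Output shape: (2, 11880)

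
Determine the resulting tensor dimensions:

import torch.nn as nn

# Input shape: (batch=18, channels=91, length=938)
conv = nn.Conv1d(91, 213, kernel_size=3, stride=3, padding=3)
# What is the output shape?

Input shape: (18, 91, 938)
Output shape: (18, 213, 314)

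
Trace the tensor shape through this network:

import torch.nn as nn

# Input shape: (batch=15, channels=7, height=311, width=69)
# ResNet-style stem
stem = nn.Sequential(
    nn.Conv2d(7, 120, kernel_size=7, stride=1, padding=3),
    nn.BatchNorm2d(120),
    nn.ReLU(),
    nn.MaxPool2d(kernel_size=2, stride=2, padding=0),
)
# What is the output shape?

Input shape: (15, 7, 311, 69)
  -> after Conv2d 7x7 stride=1: (15, 120, 311, 69)
Output shape: (15, 120, 155, 34)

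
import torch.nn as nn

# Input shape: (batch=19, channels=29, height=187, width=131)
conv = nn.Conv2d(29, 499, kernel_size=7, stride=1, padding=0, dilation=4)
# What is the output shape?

Input shape: (19, 29, 187, 131)
Output shape: (19, 499, 163, 107)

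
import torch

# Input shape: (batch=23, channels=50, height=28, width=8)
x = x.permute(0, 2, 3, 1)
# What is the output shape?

Input shape: (23, 50, 28, 8)
Output shape: (23, 28, 8, 50)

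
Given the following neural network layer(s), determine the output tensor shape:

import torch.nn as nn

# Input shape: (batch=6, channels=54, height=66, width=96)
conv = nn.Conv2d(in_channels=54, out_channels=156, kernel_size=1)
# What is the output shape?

Input shape: (6, 54, 66, 96)
Output shape: (6, 156, 66, 96)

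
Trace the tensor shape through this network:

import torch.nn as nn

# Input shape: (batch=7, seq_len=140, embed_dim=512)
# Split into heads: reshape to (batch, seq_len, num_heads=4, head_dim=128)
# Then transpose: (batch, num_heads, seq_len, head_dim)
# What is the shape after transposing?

Input shape: (7, 140, 512)
  -> after reshape: (7, 140, 4, 128)
Output shape: (7, 4, 140, 128)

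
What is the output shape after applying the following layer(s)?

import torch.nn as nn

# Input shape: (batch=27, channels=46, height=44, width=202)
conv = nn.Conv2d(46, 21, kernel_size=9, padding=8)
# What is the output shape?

Input shape: (27, 46, 44, 202)
Output shape: (27, 21, 52, 210)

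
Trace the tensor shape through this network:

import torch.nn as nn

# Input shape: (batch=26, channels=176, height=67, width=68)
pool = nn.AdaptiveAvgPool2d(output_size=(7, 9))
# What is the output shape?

Input shape: (26, 176, 67, 68)
Output shape: (26, 176, 7, 9)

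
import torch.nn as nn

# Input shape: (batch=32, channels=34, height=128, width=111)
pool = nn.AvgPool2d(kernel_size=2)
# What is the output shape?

Input shape: (32, 34, 128, 111)
Output shape: (32, 34, 64, 55)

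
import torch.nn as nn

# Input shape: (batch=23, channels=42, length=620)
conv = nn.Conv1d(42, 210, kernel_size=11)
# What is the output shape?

Input shape: (23, 42, 620)
Output shape: (23, 210, 610)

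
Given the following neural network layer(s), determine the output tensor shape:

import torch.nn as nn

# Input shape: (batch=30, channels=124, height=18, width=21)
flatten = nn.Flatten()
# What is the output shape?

Input shape: (30, 124, 18, 21)
Output shape: (30, 46872)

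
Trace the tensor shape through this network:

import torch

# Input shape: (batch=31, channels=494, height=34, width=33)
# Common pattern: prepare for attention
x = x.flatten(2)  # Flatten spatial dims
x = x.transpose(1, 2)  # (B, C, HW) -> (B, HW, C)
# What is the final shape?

Input shape: (31, 494, 34, 33)
  -> after flatten(2): (31, 494, 1122)
Output shape: (31, 1122, 494)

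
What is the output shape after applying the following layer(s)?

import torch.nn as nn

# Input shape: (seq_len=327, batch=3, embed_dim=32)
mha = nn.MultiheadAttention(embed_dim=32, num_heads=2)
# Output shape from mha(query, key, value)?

Input shape: (327, 3, 32)
Output shape: (327, 3, 32)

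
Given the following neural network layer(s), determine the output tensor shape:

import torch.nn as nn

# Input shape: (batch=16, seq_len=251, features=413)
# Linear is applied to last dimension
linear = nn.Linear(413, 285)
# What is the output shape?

Input shape: (16, 251, 413)
Output shape: (16, 251, 285)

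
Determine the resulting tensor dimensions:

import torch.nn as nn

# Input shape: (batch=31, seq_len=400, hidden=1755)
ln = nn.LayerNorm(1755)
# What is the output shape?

Input shape: (31, 400, 1755)
Output shape: (31, 400, 1755)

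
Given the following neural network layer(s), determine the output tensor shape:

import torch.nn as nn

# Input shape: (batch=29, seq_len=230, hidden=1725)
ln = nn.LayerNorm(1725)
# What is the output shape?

Input shape: (29, 230, 1725)
Output shape: (29, 230, 1725)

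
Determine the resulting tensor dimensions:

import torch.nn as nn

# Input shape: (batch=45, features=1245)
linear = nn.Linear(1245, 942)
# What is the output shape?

Input shape: (45, 1245)
Output shape: (45, 942)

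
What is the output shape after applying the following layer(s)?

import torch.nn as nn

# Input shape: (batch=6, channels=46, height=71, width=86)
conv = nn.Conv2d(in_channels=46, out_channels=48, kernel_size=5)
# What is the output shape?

Input shape: (6, 46, 71, 86)
Output shape: (6, 48, 67, 82)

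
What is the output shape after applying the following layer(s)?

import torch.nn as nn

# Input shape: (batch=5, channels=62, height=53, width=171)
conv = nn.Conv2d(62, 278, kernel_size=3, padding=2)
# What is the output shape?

Input shape: (5, 62, 53, 171)
Output shape: (5, 278, 55, 173)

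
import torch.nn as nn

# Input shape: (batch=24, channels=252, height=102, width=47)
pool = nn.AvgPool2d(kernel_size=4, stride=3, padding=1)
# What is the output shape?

Input shape: (24, 252, 102, 47)
Output shape: (24, 252, 34, 16)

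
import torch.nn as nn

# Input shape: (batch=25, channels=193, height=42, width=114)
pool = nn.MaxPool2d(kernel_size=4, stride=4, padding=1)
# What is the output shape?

Input shape: (25, 193, 42, 114)
Output shape: (25, 193, 11, 29)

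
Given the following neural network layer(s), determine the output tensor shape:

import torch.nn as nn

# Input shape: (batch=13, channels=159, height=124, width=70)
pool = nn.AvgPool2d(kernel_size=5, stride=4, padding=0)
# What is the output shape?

Input shape: (13, 159, 124, 70)
Output shape: (13, 159, 30, 17)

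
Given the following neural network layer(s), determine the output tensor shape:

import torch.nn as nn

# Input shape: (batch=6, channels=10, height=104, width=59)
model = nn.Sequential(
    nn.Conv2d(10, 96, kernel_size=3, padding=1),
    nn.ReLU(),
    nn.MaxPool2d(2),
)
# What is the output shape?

Input shape: (6, 10, 104, 59)
  -> after Conv2d: (6, 96, 104, 59)
  -> after ReLU: (6, 96, 104, 59)
Output shape: (6, 96, 52, 29)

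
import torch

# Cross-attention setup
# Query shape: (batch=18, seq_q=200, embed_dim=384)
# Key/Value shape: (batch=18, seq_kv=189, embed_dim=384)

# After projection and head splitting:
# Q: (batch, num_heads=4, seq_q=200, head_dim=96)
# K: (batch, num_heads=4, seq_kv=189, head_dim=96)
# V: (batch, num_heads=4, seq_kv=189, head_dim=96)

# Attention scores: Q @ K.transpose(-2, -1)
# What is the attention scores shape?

Input shape: (18, 200, 384)
Output shape: (18, 4, 200, 189)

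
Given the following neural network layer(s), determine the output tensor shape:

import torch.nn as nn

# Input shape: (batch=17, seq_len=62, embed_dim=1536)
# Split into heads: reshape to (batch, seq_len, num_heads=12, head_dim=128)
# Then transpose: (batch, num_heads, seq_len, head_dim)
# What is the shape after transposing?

Input shape: (17, 62, 1536)
  -> after reshape: (17, 62, 12, 128)
Output shape: (17, 12, 62, 128)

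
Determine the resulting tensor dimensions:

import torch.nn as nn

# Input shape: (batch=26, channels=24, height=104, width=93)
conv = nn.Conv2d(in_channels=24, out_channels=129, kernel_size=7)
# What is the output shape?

Input shape: (26, 24, 104, 93)
Output shape: (26, 129, 98, 87)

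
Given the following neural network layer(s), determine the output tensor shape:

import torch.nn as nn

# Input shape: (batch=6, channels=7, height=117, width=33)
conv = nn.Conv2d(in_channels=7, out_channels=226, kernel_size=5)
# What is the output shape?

Input shape: (6, 7, 117, 33)
Output shape: (6, 226, 113, 29)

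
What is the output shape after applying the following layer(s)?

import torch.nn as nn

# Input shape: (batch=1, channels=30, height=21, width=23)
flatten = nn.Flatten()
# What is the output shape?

Input shape: (1, 30, 21, 23)
Output shape: (1, 14490)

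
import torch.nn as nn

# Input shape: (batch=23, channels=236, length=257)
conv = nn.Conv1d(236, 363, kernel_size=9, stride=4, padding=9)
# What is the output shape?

Input shape: (23, 236, 257)
Output shape: (23, 363, 67)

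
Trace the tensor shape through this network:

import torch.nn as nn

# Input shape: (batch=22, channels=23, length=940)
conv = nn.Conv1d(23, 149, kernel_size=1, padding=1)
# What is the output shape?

Input shape: (22, 23, 940)
Output shape: (22, 149, 942)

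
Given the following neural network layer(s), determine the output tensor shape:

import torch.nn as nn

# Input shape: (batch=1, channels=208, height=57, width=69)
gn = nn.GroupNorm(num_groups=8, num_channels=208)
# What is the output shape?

Input shape: (1, 208, 57, 69)
Output shape: (1, 208, 57, 69)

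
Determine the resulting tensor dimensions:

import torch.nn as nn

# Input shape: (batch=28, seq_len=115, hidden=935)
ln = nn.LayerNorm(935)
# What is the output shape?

Input shape: (28, 115, 935)
Output shape: (28, 115, 935)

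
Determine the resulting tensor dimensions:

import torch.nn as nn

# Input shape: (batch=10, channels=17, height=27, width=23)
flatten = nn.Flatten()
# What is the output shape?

Input shape: (10, 17, 27, 23)
Output shape: (10, 10557)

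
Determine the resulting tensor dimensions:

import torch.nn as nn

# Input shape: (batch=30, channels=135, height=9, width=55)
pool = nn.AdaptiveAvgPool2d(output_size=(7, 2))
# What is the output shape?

Input shape: (30, 135, 9, 55)
Output shape: (30, 135, 7, 2)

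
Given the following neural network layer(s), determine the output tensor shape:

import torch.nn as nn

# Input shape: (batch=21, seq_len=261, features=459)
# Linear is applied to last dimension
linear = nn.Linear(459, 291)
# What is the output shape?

Input shape: (21, 261, 459)
Output shape: (21, 261, 291)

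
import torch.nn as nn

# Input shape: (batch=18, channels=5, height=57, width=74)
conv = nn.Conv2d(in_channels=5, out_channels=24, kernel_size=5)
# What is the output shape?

Input shape: (18, 5, 57, 74)
Output shape: (18, 24, 53, 70)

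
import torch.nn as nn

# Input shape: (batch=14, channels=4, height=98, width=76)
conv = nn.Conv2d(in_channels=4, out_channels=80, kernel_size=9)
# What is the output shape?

Input shape: (14, 4, 98, 76)
Output shape: (14, 80, 90, 68)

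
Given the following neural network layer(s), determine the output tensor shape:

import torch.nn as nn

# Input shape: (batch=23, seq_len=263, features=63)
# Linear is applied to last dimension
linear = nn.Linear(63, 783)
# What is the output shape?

Input shape: (23, 263, 63)
Output shape: (23, 263, 783)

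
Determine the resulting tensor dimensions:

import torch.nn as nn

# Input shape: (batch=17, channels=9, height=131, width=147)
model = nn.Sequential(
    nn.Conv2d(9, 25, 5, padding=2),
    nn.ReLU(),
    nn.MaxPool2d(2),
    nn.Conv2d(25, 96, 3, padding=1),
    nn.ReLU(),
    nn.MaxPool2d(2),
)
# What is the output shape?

Input shape: (17, 9, 131, 147)
  -> after first Conv2d: (17, 25, 131, 147)
  -> after first MaxPool2d: (17, 25, 65, 73)
  -> after second Conv2d: (17, 96, 65, 73)
Output shape: (17, 96, 32, 36)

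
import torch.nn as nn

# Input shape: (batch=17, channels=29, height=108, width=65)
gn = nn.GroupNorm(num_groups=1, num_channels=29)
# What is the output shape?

Input shape: (17, 29, 108, 65)
Output shape: (17, 29, 108, 65)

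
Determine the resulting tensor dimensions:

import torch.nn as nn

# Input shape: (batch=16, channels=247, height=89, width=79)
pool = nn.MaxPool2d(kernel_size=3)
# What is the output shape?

Input shape: (16, 247, 89, 79)
Output shape: (16, 247, 29, 26)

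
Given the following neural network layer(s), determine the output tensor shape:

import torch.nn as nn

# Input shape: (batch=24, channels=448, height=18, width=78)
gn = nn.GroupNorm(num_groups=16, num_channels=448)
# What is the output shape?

Input shape: (24, 448, 18, 78)
Output shape: (24, 448, 18, 78)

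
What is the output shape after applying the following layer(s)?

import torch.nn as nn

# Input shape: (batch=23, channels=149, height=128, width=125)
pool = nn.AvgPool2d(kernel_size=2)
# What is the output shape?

Input shape: (23, 149, 128, 125)
Output shape: (23, 149, 64, 62)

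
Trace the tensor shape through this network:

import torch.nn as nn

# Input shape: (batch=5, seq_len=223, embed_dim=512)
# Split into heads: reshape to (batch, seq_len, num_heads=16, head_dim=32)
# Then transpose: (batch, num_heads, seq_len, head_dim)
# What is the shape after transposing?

Input shape: (5, 223, 512)
  -> after reshape: (5, 223, 16, 32)
Output shape: (5, 16, 223, 32)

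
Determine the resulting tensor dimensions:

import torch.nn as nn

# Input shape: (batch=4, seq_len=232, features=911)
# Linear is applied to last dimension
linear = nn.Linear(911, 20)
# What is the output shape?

Input shape: (4, 232, 911)
Output shape: (4, 232, 20)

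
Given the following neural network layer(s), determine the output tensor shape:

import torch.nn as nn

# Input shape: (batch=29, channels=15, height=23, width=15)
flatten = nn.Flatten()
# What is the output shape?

Input shape: (29, 15, 23, 15)
Output shape: (29, 5175)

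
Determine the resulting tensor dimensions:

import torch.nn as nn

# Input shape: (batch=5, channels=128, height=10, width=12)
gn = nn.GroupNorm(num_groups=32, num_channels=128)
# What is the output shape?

Input shape: (5, 128, 10, 12)
Output shape: (5, 128, 10, 12)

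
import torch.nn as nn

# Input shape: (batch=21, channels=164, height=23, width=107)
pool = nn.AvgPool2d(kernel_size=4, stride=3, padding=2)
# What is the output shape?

Input shape: (21, 164, 23, 107)
Output shape: (21, 164, 8, 36)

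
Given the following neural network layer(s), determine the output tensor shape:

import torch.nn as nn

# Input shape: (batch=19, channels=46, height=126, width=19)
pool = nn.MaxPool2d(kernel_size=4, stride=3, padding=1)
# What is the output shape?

Input shape: (19, 46, 126, 19)
Output shape: (19, 46, 42, 6)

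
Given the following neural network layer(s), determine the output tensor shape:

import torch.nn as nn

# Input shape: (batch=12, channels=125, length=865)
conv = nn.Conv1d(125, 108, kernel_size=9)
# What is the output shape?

Input shape: (12, 125, 865)
Output shape: (12, 108, 857)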